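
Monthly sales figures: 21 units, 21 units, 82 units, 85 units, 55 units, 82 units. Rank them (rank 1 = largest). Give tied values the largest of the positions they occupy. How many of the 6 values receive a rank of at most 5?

4

Sorted (descending): 85, 82, 82, 55, 21, 21
The 2 values of 82 occupy positions 2–3 → each gets rank 3.
The 2 values of 21 occupy positions 5–6 → each gets rank 6.
Ranks ≤ 5: {1, 3, 3, 4} → 4 values.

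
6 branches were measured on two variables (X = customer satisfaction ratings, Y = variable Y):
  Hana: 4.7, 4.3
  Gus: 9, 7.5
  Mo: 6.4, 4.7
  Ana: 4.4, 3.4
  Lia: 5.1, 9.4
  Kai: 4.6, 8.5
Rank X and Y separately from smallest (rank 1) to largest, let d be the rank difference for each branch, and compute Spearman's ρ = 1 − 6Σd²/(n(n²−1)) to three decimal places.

0.371

Ranks of variable 1: 3, 6, 5, 1, 4, 2
Ranks of variable 2: 2, 4, 3, 1, 6, 5
d = r₁ − r₂: 1, 2, 2, 0, -2, -3
d²: 1, 4, 4, 0, 4, 9; Σd² = 22
ρ = 1 − 6·22/(6·35) = 1 − 132/210 = 0.371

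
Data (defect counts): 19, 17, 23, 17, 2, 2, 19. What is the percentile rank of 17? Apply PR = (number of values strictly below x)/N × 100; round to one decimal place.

28.6

N = 7.
Strictly below 17: 2. Equal to 17: 2.
PR = 2/7 × 100 = 28.6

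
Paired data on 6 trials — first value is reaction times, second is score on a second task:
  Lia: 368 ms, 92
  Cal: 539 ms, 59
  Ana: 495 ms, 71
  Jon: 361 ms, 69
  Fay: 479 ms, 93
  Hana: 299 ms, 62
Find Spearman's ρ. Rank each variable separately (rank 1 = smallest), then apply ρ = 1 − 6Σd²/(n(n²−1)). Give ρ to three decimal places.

Ranks of variable 1: 3, 6, 5, 2, 4, 1
Ranks of variable 2: 5, 1, 4, 3, 6, 2
d = r₁ − r₂: -2, 5, 1, -1, -2, -1
d²: 4, 25, 1, 1, 4, 1; Σd² = 36
ρ = 1 − 6·36/(6·35) = 1 − 216/210 = -0.029

-0.029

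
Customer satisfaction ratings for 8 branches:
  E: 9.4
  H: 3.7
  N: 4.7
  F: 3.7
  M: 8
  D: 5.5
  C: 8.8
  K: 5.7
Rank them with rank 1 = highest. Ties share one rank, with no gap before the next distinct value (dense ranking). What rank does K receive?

Sorted (descending): 9.4, 8.8, 8, 5.7, 5.5, 4.7, 3.7, 3.7
The 2 values of 3.7 share dense rank 7.
Remaining distinct values take the next consecutive integers.
K has value 5.7 → rank 4.

4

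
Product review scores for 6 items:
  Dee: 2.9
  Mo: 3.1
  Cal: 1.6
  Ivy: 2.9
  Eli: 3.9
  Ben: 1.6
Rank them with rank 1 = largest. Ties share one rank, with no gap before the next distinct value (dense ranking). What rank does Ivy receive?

Sorted (descending): 3.9, 3.1, 2.9, 2.9, 1.6, 1.6
The 2 values of 2.9 share dense rank 3.
The 2 values of 1.6 share dense rank 4.
Remaining distinct values take the next consecutive integers.
Ivy has value 2.9 → rank 3.

3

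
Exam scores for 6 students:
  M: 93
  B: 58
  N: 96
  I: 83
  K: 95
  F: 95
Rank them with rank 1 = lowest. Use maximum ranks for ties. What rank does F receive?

Sorted (ascending): 58, 83, 93, 95, 95, 96
The 2 values of 95 occupy positions 4–5 → each gets rank 5.
F has value 95 → rank 5.

5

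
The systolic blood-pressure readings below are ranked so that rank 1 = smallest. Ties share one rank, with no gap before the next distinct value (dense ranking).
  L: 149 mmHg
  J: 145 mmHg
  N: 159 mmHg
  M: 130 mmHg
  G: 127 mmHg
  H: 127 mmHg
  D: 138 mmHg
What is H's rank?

Sorted (ascending): 127, 127, 130, 138, 145, 149, 159
The 2 values of 127 share dense rank 1.
Remaining distinct values take the next consecutive integers.
H has value 127 mmHg → rank 1.

1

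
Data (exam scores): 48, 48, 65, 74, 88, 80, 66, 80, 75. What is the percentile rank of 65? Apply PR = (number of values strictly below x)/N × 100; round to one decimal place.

N = 9.
Strictly below 65: 2. Equal to 65: 1.
PR = 2/9 × 100 = 22.2

22.2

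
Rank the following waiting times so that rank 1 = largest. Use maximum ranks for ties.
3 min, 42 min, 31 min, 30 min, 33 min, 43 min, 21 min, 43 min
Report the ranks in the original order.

Sorted (descending): 43, 43, 42, 33, 31, 30, 21, 3
The 2 values of 43 occupy positions 1–2 → each gets rank 2.

8, 3, 5, 6, 4, 2, 7, 2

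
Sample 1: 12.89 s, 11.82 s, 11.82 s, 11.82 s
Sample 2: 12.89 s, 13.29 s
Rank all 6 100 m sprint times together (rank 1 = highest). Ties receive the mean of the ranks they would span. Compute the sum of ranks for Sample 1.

Sorted (descending): 13.29, 12.89, 12.89, 11.82, 11.82, 11.82
The 2 values of 12.89 occupy positions 2–3 → average rank (2+3)/2 = 2.5.
The 3 values of 11.82 occupy positions 4–6 → average rank 5.
Sample 1 values → pooled ranks: 12.89→2.5, 11.82→5, 11.82→5, 11.82→5
Rank sum = 2.5 + 5 + 5 + 5 = 17.5

17.5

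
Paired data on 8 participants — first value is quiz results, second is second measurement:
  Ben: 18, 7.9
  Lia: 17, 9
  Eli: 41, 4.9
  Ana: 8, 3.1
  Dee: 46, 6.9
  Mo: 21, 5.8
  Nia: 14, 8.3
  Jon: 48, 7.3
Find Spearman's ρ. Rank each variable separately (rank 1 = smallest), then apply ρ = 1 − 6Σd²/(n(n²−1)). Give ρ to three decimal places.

-0.095

Ranks of variable 1: 4, 3, 6, 1, 7, 5, 2, 8
Ranks of variable 2: 6, 8, 2, 1, 4, 3, 7, 5
d = r₁ − r₂: -2, -5, 4, 0, 3, 2, -5, 3
d²: 4, 25, 16, 0, 9, 4, 25, 9; Σd² = 92
ρ = 1 − 6·92/(8·63) = 1 − 552/504 = -0.095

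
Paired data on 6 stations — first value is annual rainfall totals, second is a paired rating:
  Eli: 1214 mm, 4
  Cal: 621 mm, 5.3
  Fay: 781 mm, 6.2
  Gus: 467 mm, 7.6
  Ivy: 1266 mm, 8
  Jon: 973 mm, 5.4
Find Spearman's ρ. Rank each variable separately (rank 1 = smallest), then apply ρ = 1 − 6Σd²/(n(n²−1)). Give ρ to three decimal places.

Ranks of variable 1: 5, 2, 3, 1, 6, 4
Ranks of variable 2: 1, 2, 4, 5, 6, 3
d = r₁ − r₂: 4, 0, -1, -4, 0, 1
d²: 16, 0, 1, 16, 0, 1; Σd² = 34
ρ = 1 − 6·34/(6·35) = 1 − 204/210 = 0.029

0.029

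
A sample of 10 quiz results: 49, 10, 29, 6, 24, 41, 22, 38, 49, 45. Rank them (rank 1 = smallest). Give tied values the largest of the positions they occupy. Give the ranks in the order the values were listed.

Sorted (ascending): 6, 10, 22, 24, 29, 38, 41, 45, 49, 49
The 2 values of 49 occupy positions 9–10 → each gets rank 10.

10, 2, 5, 1, 4, 7, 3, 6, 10, 8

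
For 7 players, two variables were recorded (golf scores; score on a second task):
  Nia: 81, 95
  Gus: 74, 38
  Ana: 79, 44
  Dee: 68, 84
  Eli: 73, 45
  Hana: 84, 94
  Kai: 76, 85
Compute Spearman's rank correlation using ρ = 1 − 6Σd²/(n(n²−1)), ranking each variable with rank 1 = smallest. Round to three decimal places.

Ranks of variable 1: 6, 3, 5, 1, 2, 7, 4
Ranks of variable 2: 7, 1, 2, 4, 3, 6, 5
d = r₁ − r₂: -1, 2, 3, -3, -1, 1, -1
d²: 1, 4, 9, 9, 1, 1, 1; Σd² = 26
ρ = 1 − 6·26/(7·48) = 1 − 156/336 = 0.536

0.536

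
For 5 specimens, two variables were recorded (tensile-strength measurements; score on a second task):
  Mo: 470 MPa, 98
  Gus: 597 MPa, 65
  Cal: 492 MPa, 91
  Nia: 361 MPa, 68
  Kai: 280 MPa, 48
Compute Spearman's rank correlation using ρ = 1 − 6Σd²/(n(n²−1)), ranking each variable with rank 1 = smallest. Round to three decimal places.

Ranks of variable 1: 3, 5, 4, 2, 1
Ranks of variable 2: 5, 2, 4, 3, 1
d = r₁ − r₂: -2, 3, 0, -1, 0
d²: 4, 9, 0, 1, 0; Σd² = 14
ρ = 1 − 6·14/(5·24) = 1 − 84/120 = 0.300

0.300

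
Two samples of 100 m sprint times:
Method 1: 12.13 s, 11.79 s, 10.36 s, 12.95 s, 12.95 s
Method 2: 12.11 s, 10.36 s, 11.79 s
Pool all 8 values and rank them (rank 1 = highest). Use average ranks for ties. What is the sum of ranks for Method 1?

Sorted (descending): 12.95, 12.95, 12.13, 12.11, 11.79, 11.79, 10.36, 10.36
The 2 values of 12.95 occupy positions 1–2 → average rank (1+2)/2 = 1.5.
The 2 values of 11.79 occupy positions 5–6 → average rank (5+6)/2 = 5.5.
The 2 values of 10.36 occupy positions 7–8 → average rank (7+8)/2 = 7.5.
Method 1 values → pooled ranks: 12.13→3, 11.79→5.5, 10.36→7.5, 12.95→1.5, 12.95→1.5
Rank sum = 3 + 5.5 + 7.5 + 1.5 + 1.5 = 19

19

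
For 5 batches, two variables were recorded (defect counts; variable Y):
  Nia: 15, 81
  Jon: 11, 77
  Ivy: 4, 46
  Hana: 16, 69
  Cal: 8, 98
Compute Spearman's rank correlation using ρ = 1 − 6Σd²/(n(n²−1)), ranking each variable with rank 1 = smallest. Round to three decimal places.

Ranks of variable 1: 4, 3, 1, 5, 2
Ranks of variable 2: 4, 3, 1, 2, 5
d = r₁ − r₂: 0, 0, 0, 3, -3
d²: 0, 0, 0, 9, 9; Σd² = 18
ρ = 1 − 6·18/(5·24) = 1 − 108/120 = 0.100

0.100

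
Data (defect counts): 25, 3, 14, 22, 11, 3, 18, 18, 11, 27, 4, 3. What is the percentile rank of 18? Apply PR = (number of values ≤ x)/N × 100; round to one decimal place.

N = 12.
Strictly below 18: 7. Equal to 18: 2.
PR = 9/12 × 100 = 75.0

75.0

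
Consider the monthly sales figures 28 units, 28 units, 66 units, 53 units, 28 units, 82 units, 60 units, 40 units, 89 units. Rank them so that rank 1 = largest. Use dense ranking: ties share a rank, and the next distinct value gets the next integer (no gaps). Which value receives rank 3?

Sorted (descending): 89, 82, 66, 60, 53, 40, 28, 28, 28
The 3 values of 28 share dense rank 7.
Remaining distinct values take the next consecutive integers.
Rank 3 → value 66.

66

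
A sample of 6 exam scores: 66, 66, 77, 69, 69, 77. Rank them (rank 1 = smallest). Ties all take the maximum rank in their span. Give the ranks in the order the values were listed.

Sorted (ascending): 66, 66, 69, 69, 77, 77
The 2 values of 66 occupy positions 1–2 → each gets rank 2.
The 2 values of 69 occupy positions 3–4 → each gets rank 4.
The 2 values of 77 occupy positions 5–6 → each gets rank 6.

2, 2, 6, 4, 4, 6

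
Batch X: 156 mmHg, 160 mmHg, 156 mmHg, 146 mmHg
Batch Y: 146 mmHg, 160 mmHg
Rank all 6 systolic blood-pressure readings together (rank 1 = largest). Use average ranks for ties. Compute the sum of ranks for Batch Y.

Sorted (descending): 160, 160, 156, 156, 146, 146
The 2 values of 160 occupy positions 1–2 → average rank (1+2)/2 = 1.5.
The 2 values of 156 occupy positions 3–4 → average rank (3+4)/2 = 3.5.
The 2 values of 146 occupy positions 5–6 → average rank (5+6)/2 = 5.5.
Batch Y values → pooled ranks: 146→5.5, 160→1.5
Rank sum = 5.5 + 1.5 = 7

7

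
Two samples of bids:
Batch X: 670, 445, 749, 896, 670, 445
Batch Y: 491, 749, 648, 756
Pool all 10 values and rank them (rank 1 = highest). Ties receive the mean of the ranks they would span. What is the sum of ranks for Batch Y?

20.5

Sorted (descending): 896, 756, 749, 749, 670, 670, 648, 491, 445, 445
The 2 values of 749 occupy positions 3–4 → average rank (3+4)/2 = 3.5.
The 2 values of 670 occupy positions 5–6 → average rank (5+6)/2 = 5.5.
The 2 values of 445 occupy positions 9–10 → average rank (9+10)/2 = 9.5.
Batch Y values → pooled ranks: 491→8, 749→3.5, 648→7, 756→2
Rank sum = 8 + 3.5 + 7 + 2 = 20.5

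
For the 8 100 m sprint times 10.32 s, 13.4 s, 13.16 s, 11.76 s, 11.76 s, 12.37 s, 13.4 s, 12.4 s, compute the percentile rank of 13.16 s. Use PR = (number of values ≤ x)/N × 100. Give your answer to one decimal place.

N = 8.
Strictly below 13.16: 5. Equal to 13.16: 1.
PR = 6/8 × 100 = 75.0

75.0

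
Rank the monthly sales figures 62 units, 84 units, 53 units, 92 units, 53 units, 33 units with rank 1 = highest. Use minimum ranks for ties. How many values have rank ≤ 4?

Sorted (descending): 92, 84, 62, 53, 53, 33
The 2 values of 53 occupy positions 4–5 → each gets rank 4.
Ranks ≤ 4: {1, 2, 3, 4, 4} → 5 values.

5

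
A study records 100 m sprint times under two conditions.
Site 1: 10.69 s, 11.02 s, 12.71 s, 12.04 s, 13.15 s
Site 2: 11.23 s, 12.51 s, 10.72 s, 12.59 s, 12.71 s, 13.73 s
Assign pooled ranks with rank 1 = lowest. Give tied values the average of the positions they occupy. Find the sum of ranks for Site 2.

Sorted (ascending): 10.69, 10.72, 11.02, 11.23, 12.04, 12.51, 12.59, 12.71, 12.71, 13.15, 13.73
The 2 values of 12.71 occupy positions 8–9 → average rank (8+9)/2 = 8.5.
Site 2 values → pooled ranks: 11.23→4, 12.51→6, 10.72→2, 12.59→7, 12.71→8.5, 13.73→11
Rank sum = 4 + 6 + 2 + 7 + 8.5 + 11 = 38.5

38.5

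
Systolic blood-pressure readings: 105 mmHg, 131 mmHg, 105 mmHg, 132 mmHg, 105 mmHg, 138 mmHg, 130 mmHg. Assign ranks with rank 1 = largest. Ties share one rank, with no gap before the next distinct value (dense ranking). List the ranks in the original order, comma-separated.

Sorted (descending): 138, 132, 131, 130, 105, 105, 105
The 3 values of 105 share dense rank 5.
Remaining distinct values take the next consecutive integers.

5, 3, 5, 2, 5, 1, 4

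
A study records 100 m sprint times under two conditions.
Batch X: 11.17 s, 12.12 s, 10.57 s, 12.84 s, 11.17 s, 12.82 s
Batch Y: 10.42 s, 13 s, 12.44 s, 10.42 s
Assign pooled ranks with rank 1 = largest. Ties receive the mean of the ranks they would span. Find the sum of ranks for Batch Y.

Sorted (descending): 13, 12.84, 12.82, 12.44, 12.12, 11.17, 11.17, 10.57, 10.42, 10.42
The 2 values of 11.17 occupy positions 6–7 → average rank (6+7)/2 = 6.5.
The 2 values of 10.42 occupy positions 9–10 → average rank (9+10)/2 = 9.5.
Batch Y values → pooled ranks: 10.42→9.5, 13→1, 12.44→4, 10.42→9.5
Rank sum = 9.5 + 1 + 4 + 9.5 = 24

24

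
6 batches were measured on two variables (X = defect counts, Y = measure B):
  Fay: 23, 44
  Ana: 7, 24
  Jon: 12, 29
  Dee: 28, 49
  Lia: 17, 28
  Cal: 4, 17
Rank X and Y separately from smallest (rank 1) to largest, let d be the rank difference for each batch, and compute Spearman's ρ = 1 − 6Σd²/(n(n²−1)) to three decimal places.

0.943

Ranks of variable 1: 5, 2, 3, 6, 4, 1
Ranks of variable 2: 5, 2, 4, 6, 3, 1
d = r₁ − r₂: 0, 0, -1, 0, 1, 0
d²: 0, 0, 1, 0, 1, 0; Σd² = 2
ρ = 1 − 6·2/(6·35) = 1 − 12/210 = 0.943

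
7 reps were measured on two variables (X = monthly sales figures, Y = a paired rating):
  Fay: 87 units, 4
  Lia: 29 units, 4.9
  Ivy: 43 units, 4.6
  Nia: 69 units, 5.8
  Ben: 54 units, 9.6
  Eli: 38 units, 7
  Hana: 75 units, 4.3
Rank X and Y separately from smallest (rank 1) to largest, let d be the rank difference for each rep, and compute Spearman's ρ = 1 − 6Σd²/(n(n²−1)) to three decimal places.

Ranks of variable 1: 7, 1, 3, 5, 4, 2, 6
Ranks of variable 2: 1, 4, 3, 5, 7, 6, 2
d = r₁ − r₂: 6, -3, 0, 0, -3, -4, 4
d²: 36, 9, 0, 0, 9, 16, 16; Σd² = 86
ρ = 1 − 6·86/(7·48) = 1 − 516/336 = -0.536

-0.536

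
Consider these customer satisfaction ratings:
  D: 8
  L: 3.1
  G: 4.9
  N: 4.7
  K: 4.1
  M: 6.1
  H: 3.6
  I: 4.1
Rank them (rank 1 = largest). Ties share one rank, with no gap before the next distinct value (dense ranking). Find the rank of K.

Sorted (descending): 8, 6.1, 4.9, 4.7, 4.1, 4.1, 3.6, 3.1
The 2 values of 4.1 share dense rank 5.
Remaining distinct values take the next consecutive integers.
K has value 4.1 → rank 5.

5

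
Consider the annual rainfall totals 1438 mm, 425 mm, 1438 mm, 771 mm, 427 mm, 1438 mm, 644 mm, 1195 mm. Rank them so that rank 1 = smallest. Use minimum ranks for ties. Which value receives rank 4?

Sorted (ascending): 425, 427, 644, 771, 1195, 1438, 1438, 1438
The 3 values of 1438 occupy positions 6–8 → each gets rank 6.
Rank 4 → value 771.

771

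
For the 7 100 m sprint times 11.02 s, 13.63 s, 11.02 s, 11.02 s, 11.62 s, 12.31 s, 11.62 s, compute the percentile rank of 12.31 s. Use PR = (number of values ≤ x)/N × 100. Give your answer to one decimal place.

85.7

N = 7.
Strictly below 12.31: 5. Equal to 12.31: 1.
PR = 6/7 × 100 = 85.7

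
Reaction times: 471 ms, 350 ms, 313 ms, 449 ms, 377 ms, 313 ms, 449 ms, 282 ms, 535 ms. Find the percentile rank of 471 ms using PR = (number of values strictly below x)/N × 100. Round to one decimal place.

77.8

N = 9.
Strictly below 471: 7. Equal to 471: 1.
PR = 7/9 × 100 = 77.8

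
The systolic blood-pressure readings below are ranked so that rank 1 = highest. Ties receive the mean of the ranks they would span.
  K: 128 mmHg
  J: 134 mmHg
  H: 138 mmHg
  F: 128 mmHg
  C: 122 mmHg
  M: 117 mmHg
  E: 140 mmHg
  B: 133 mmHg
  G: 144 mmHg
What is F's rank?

6.5

Sorted (descending): 144, 140, 138, 134, 133, 128, 128, 122, 117
The 2 values of 128 occupy positions 6–7 → average rank (6+7)/2 = 6.5.
F has value 128 mmHg → rank 6.5.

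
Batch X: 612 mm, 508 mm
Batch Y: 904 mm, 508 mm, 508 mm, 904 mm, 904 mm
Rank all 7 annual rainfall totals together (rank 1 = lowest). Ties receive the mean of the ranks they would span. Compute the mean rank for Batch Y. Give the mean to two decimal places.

Sorted (ascending): 508, 508, 508, 612, 904, 904, 904
The 3 values of 508 occupy positions 1–3 → average rank 2.
The 3 values of 904 occupy positions 5–7 → average rank 6.
Batch Y values → pooled ranks: 904→6, 508→2, 508→2, 904→6, 904→6
Mean rank = (6 + 2 + 2 + 6 + 6) / 5 = 4.40

4.40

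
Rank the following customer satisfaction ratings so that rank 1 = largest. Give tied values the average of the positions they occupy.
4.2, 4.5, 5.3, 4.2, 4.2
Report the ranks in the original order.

4, 2, 1, 4, 4

Sorted (descending): 5.3, 4.5, 4.2, 4.2, 4.2
The 3 values of 4.2 occupy positions 3–5 → average rank 4.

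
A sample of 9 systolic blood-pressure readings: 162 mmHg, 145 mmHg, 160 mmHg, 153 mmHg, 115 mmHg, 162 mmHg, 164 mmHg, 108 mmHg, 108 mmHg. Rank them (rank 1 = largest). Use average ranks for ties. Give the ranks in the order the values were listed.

2.5, 6, 4, 5, 7, 2.5, 1, 8.5, 8.5

Sorted (descending): 164, 162, 162, 160, 153, 145, 115, 108, 108
The 2 values of 162 occupy positions 2–3 → average rank (2+3)/2 = 2.5.
The 2 values of 108 occupy positions 8–9 → average rank (8+9)/2 = 8.5.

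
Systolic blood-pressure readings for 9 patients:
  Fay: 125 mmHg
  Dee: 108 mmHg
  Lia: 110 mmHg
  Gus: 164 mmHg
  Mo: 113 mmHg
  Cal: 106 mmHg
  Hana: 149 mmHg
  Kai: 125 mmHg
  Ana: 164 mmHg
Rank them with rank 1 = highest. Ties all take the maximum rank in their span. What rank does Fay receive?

Sorted (descending): 164, 164, 149, 125, 125, 113, 110, 108, 106
The 2 values of 164 occupy positions 1–2 → each gets rank 2.
The 2 values of 125 occupy positions 4–5 → each gets rank 5.
Fay has value 125 mmHg → rank 5.

5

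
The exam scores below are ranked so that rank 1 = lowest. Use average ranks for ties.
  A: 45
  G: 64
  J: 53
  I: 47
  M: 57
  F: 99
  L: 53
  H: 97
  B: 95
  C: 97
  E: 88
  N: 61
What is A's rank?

1

Sorted (ascending): 45, 47, 53, 53, 57, 61, 64, 88, 95, 97, 97, 99
The 2 values of 53 occupy positions 3–4 → average rank (3+4)/2 = 3.5.
The 2 values of 97 occupy positions 10–11 → average rank (10+11)/2 = 10.5.
A has value 45 → rank 1.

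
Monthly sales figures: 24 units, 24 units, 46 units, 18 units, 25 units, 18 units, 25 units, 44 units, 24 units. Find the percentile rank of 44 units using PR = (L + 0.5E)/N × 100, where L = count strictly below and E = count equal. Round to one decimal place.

83.3

N = 9.
Strictly below 44: 7. Equal to 44: 1.
PR = (7 + 0.5·1)/9 × 100 = 83.3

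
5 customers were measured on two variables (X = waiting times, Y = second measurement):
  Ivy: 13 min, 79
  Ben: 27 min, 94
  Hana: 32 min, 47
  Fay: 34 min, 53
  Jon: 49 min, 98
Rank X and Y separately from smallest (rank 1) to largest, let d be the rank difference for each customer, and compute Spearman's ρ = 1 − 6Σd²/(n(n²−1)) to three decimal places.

0.200

Ranks of variable 1: 1, 2, 3, 4, 5
Ranks of variable 2: 3, 4, 1, 2, 5
d = r₁ − r₂: -2, -2, 2, 2, 0
d²: 4, 4, 4, 4, 0; Σd² = 16
ρ = 1 − 6·16/(5·24) = 1 − 96/120 = 0.200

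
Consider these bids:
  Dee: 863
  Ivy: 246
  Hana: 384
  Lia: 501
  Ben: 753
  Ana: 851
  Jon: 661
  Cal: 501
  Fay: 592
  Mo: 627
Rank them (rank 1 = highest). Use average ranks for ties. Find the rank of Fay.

6

Sorted (descending): 863, 851, 753, 661, 627, 592, 501, 501, 384, 246
The 2 values of 501 occupy positions 7–8 → average rank (7+8)/2 = 7.5.
Fay has value 592 → rank 6.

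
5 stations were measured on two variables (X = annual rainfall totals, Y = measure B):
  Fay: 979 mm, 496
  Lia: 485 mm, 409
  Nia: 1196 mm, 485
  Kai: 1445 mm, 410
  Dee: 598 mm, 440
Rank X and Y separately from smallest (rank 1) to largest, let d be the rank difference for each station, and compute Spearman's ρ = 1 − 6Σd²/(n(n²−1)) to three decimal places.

Ranks of variable 1: 3, 1, 4, 5, 2
Ranks of variable 2: 5, 1, 4, 2, 3
d = r₁ − r₂: -2, 0, 0, 3, -1
d²: 4, 0, 0, 9, 1; Σd² = 14
ρ = 1 − 6·14/(5·24) = 1 − 84/120 = 0.300

0.300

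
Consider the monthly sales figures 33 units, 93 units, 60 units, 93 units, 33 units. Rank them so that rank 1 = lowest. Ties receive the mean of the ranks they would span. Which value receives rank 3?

Sorted (ascending): 33, 33, 60, 93, 93
The 2 values of 33 occupy positions 1–2 → average rank (1+2)/2 = 1.5.
The 2 values of 93 occupy positions 4–5 → average rank (4+5)/2 = 4.5.
Rank 3 → value 60.

60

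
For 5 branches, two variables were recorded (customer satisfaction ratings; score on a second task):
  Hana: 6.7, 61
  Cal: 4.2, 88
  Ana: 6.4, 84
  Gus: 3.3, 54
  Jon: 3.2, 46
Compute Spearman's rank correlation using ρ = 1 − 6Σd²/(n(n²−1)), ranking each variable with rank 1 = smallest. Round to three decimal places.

0.600

Ranks of variable 1: 5, 3, 4, 2, 1
Ranks of variable 2: 3, 5, 4, 2, 1
d = r₁ − r₂: 2, -2, 0, 0, 0
d²: 4, 4, 0, 0, 0; Σd² = 8
ρ = 1 − 6·8/(5·24) = 1 − 48/120 = 0.600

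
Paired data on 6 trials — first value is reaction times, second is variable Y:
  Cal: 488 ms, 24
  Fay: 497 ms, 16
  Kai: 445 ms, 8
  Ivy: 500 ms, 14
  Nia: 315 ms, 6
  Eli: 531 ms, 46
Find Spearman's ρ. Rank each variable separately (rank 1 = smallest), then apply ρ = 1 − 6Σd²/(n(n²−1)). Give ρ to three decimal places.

Ranks of variable 1: 3, 4, 2, 5, 1, 6
Ranks of variable 2: 5, 4, 2, 3, 1, 6
d = r₁ − r₂: -2, 0, 0, 2, 0, 0
d²: 4, 0, 0, 4, 0, 0; Σd² = 8
ρ = 1 − 6·8/(6·35) = 1 − 48/210 = 0.771

0.771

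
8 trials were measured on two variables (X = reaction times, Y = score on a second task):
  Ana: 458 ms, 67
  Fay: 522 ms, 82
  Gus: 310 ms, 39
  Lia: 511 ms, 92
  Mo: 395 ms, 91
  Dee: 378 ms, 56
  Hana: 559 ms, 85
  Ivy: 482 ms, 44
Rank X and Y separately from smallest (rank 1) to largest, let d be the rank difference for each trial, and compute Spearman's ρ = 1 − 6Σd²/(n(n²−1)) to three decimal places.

0.548

Ranks of variable 1: 4, 7, 1, 6, 3, 2, 8, 5
Ranks of variable 2: 4, 5, 1, 8, 7, 3, 6, 2
d = r₁ − r₂: 0, 2, 0, -2, -4, -1, 2, 3
d²: 0, 4, 0, 4, 16, 1, 4, 9; Σd² = 38
ρ = 1 − 6·38/(8·63) = 1 − 228/504 = 0.548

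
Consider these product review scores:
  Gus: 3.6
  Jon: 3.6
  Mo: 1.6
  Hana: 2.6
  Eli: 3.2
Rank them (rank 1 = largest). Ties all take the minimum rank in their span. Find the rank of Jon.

Sorted (descending): 3.6, 3.6, 3.2, 2.6, 1.6
The 2 values of 3.6 occupy positions 1–2 → each gets rank 1.
Jon has value 3.6 → rank 1.

1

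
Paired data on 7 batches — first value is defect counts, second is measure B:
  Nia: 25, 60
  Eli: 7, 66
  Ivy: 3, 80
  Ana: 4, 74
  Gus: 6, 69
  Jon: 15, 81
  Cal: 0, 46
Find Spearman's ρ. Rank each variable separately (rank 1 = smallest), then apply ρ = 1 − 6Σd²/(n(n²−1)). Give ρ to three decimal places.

Ranks of variable 1: 7, 5, 2, 3, 4, 6, 1
Ranks of variable 2: 2, 3, 6, 5, 4, 7, 1
d = r₁ − r₂: 5, 2, -4, -2, 0, -1, 0
d²: 25, 4, 16, 4, 0, 1, 0; Σd² = 50
ρ = 1 − 6·50/(7·48) = 1 − 300/336 = 0.107

0.107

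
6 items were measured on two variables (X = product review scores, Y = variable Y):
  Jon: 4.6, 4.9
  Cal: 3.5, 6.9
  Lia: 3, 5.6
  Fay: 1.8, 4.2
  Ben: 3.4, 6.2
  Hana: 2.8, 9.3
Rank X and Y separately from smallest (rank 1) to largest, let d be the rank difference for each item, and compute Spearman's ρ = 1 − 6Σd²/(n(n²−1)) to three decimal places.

0.086

Ranks of variable 1: 6, 5, 3, 1, 4, 2
Ranks of variable 2: 2, 5, 3, 1, 4, 6
d = r₁ − r₂: 4, 0, 0, 0, 0, -4
d²: 16, 0, 0, 0, 0, 16; Σd² = 32
ρ = 1 − 6·32/(6·35) = 1 − 192/210 = 0.086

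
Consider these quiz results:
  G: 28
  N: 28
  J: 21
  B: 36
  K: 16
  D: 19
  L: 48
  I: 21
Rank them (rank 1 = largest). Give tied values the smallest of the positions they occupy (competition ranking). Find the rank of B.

2

Sorted (descending): 48, 36, 28, 28, 21, 21, 19, 16
The 2 values of 28 occupy positions 3–4 → each gets rank 3.
The 2 values of 21 occupy positions 5–6 → each gets rank 5.
B has value 36 → rank 2.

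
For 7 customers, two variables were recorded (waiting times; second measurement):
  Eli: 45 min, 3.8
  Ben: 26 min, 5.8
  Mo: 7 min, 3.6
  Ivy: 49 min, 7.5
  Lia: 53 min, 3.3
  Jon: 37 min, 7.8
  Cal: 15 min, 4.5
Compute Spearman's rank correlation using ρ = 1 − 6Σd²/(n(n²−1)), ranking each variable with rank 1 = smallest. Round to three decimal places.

Ranks of variable 1: 5, 3, 1, 6, 7, 4, 2
Ranks of variable 2: 3, 5, 2, 6, 1, 7, 4
d = r₁ − r₂: 2, -2, -1, 0, 6, -3, -2
d²: 4, 4, 1, 0, 36, 9, 4; Σd² = 58
ρ = 1 − 6·58/(7·48) = 1 − 348/336 = -0.036

-0.036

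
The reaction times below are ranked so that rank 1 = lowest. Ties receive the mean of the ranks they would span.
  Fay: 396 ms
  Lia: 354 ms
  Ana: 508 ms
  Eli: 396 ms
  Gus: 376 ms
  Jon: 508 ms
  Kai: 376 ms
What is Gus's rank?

2.5

Sorted (ascending): 354, 376, 376, 396, 396, 508, 508
The 2 values of 376 occupy positions 2–3 → average rank (2+3)/2 = 2.5.
The 2 values of 396 occupy positions 4–5 → average rank (4+5)/2 = 4.5.
The 2 values of 508 occupy positions 6–7 → average rank (6+7)/2 = 6.5.
Gus has value 376 ms → rank 2.5.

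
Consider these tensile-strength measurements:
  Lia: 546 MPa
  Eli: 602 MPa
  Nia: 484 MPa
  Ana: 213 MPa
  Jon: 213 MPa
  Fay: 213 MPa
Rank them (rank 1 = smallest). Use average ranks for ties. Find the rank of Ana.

Sorted (ascending): 213, 213, 213, 484, 546, 602
The 3 values of 213 occupy positions 1–3 → average rank 2.
Ana has value 213 MPa → rank 2.

2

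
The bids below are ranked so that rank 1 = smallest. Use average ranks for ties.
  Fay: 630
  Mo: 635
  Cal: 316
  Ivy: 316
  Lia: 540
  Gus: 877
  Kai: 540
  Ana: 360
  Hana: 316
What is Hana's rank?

Sorted (ascending): 316, 316, 316, 360, 540, 540, 630, 635, 877
The 3 values of 316 occupy positions 1–3 → average rank 2.
The 2 values of 540 occupy positions 5–6 → average rank (5+6)/2 = 5.5.
Hana has value 316 → rank 2.

2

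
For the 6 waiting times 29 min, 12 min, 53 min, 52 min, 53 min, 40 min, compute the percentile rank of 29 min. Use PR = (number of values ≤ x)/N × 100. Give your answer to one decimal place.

33.3

N = 6.
Strictly below 29: 1. Equal to 29: 1.
PR = 2/6 × 100 = 33.3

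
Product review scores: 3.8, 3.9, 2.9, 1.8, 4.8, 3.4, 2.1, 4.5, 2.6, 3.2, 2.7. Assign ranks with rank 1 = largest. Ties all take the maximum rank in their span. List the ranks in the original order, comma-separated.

Sorted (descending): 4.8, 4.5, 3.9, 3.8, 3.4, 3.2, 2.9, 2.7, 2.6, 2.1, 1.8
No ties — each value takes its position as its rank.

4, 3, 7, 11, 1, 5, 10, 2, 9, 6, 8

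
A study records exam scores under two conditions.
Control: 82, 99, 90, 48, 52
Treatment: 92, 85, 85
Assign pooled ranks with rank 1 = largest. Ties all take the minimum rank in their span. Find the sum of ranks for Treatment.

10

Sorted (descending): 99, 92, 90, 85, 85, 82, 52, 48
The 2 values of 85 occupy positions 4–5 → each gets rank 4.
Treatment values → pooled ranks: 92→2, 85→4, 85→4
Rank sum = 2 + 4 + 4 = 10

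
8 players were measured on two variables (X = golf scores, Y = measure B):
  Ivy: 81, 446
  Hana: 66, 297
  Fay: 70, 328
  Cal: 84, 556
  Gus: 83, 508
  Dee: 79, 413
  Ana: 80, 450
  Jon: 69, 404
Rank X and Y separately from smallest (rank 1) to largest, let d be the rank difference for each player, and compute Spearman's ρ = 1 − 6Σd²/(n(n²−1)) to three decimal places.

Ranks of variable 1: 6, 1, 3, 8, 7, 4, 5, 2
Ranks of variable 2: 5, 1, 2, 8, 7, 4, 6, 3
d = r₁ − r₂: 1, 0, 1, 0, 0, 0, -1, -1
d²: 1, 0, 1, 0, 0, 0, 1, 1; Σd² = 4
ρ = 1 − 6·4/(8·63) = 1 − 24/504 = 0.952

0.952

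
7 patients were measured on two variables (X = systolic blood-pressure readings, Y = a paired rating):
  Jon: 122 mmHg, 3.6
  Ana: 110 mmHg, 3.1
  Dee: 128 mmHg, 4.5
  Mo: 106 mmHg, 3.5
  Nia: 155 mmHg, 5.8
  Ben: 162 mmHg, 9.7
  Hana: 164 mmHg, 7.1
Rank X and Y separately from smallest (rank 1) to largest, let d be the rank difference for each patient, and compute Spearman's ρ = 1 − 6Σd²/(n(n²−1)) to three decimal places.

Ranks of variable 1: 3, 2, 4, 1, 5, 6, 7
Ranks of variable 2: 3, 1, 4, 2, 5, 7, 6
d = r₁ − r₂: 0, 1, 0, -1, 0, -1, 1
d²: 0, 1, 0, 1, 0, 1, 1; Σd² = 4
ρ = 1 − 6·4/(7·48) = 1 − 24/336 = 0.929

0.929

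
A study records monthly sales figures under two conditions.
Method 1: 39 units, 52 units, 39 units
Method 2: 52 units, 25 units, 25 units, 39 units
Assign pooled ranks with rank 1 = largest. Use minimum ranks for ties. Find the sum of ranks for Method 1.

Sorted (descending): 52, 52, 39, 39, 39, 25, 25
The 2 values of 52 occupy positions 1–2 → each gets rank 1.
The 3 values of 39 occupy positions 3–5 → each gets rank 3.
The 2 values of 25 occupy positions 6–7 → each gets rank 6.
Method 1 values → pooled ranks: 39→3, 52→1, 39→3
Rank sum = 3 + 1 + 3 = 7

7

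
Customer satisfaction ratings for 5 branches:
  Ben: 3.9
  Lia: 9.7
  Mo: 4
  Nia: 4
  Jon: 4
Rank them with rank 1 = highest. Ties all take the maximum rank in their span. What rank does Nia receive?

Sorted (descending): 9.7, 4, 4, 4, 3.9
The 3 values of 4 occupy positions 2–4 → each gets rank 4.
Nia has value 4 → rank 4.

4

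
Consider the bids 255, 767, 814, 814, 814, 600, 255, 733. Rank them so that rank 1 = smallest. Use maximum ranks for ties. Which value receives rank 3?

Sorted (ascending): 255, 255, 600, 733, 767, 814, 814, 814
The 2 values of 255 occupy positions 1–2 → each gets rank 2.
The 3 values of 814 occupy positions 6–8 → each gets rank 8.
Rank 3 → value 600.

600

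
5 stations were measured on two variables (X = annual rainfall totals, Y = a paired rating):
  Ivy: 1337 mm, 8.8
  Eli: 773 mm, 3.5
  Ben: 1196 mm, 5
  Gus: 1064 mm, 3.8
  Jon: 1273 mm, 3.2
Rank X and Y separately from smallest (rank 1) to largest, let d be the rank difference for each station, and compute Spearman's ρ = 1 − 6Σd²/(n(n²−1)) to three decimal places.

0.400

Ranks of variable 1: 5, 1, 3, 2, 4
Ranks of variable 2: 5, 2, 4, 3, 1
d = r₁ − r₂: 0, -1, -1, -1, 3
d²: 0, 1, 1, 1, 9; Σd² = 12
ρ = 1 − 6·12/(5·24) = 1 − 72/120 = 0.400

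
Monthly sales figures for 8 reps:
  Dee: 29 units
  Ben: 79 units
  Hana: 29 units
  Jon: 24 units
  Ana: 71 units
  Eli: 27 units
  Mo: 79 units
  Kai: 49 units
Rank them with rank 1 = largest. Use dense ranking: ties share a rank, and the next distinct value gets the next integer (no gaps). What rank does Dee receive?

4

Sorted (descending): 79, 79, 71, 49, 29, 29, 27, 24
The 2 values of 79 share dense rank 1.
The 2 values of 29 share dense rank 4.
Remaining distinct values take the next consecutive integers.
Dee has value 29 units → rank 4.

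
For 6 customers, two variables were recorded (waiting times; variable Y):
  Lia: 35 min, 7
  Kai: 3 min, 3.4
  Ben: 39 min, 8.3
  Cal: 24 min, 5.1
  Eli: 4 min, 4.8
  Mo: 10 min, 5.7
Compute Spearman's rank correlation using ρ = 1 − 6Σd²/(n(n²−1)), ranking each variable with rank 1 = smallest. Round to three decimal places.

Ranks of variable 1: 5, 1, 6, 4, 2, 3
Ranks of variable 2: 5, 1, 6, 3, 2, 4
d = r₁ − r₂: 0, 0, 0, 1, 0, -1
d²: 0, 0, 0, 1, 0, 1; Σd² = 2
ρ = 1 − 6·2/(6·35) = 1 − 12/210 = 0.943

0.943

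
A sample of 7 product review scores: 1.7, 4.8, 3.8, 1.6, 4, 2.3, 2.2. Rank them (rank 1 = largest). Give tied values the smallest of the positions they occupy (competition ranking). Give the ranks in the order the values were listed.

6, 1, 3, 7, 2, 4, 5

Sorted (descending): 4.8, 4, 3.8, 2.3, 2.2, 1.7, 1.6
No ties — each value takes its position as its rank.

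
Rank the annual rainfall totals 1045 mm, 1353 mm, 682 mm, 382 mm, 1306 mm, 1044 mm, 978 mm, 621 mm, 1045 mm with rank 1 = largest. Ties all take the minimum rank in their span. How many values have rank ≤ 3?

4

Sorted (descending): 1353, 1306, 1045, 1045, 1044, 978, 682, 621, 382
The 2 values of 1045 occupy positions 3–4 → each gets rank 3.
Ranks ≤ 3: {1, 2, 3, 3} → 4 values.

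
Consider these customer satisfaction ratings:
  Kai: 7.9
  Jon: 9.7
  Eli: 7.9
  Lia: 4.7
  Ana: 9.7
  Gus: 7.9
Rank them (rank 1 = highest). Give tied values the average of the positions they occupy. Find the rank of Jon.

1.5

Sorted (descending): 9.7, 9.7, 7.9, 7.9, 7.9, 4.7
The 2 values of 9.7 occupy positions 1–2 → average rank (1+2)/2 = 1.5.
The 3 values of 7.9 occupy positions 3–5 → average rank 4.
Jon has value 9.7 → rank 1.5.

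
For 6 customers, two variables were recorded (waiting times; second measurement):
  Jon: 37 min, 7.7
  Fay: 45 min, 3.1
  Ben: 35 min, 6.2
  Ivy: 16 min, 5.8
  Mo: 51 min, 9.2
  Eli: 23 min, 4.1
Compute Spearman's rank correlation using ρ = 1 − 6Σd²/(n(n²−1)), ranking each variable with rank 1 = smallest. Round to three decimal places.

Ranks of variable 1: 4, 5, 3, 1, 6, 2
Ranks of variable 2: 5, 1, 4, 3, 6, 2
d = r₁ − r₂: -1, 4, -1, -2, 0, 0
d²: 1, 16, 1, 4, 0, 0; Σd² = 22
ρ = 1 − 6·22/(6·35) = 1 − 132/210 = 0.371

0.371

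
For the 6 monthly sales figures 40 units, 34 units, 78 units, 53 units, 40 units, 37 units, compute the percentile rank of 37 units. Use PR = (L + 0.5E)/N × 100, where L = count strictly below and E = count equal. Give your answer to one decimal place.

N = 6.
Strictly below 37: 1. Equal to 37: 1.
PR = (1 + 0.5·1)/6 × 100 = 25.0

25.0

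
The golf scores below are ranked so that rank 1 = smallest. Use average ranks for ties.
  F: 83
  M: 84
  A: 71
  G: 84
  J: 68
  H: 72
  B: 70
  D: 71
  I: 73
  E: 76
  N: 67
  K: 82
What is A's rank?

4.5

Sorted (ascending): 67, 68, 70, 71, 71, 72, 73, 76, 82, 83, 84, 84
The 2 values of 71 occupy positions 4–5 → average rank (4+5)/2 = 4.5.
The 2 values of 84 occupy positions 11–12 → average rank (11+12)/2 = 11.5.
A has value 71 → rank 4.5.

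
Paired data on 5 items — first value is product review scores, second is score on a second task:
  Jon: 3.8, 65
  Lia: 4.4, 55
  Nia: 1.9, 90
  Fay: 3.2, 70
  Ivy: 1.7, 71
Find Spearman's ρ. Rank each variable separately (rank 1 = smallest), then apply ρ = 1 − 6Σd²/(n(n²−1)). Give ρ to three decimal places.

-0.900

Ranks of variable 1: 4, 5, 2, 3, 1
Ranks of variable 2: 2, 1, 5, 3, 4
d = r₁ − r₂: 2, 4, -3, 0, -3
d²: 4, 16, 9, 0, 9; Σd² = 38
ρ = 1 − 6·38/(5·24) = 1 − 228/120 = -0.900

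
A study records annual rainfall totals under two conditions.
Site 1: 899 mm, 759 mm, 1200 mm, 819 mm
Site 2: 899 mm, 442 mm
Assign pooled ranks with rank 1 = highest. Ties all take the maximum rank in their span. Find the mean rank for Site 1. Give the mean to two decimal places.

3.25

Sorted (descending): 1200, 899, 899, 819, 759, 442
The 2 values of 899 occupy positions 2–3 → each gets rank 3.
Site 1 values → pooled ranks: 899→3, 759→5, 1200→1, 819→4
Mean rank = (3 + 5 + 1 + 4) / 4 = 3.25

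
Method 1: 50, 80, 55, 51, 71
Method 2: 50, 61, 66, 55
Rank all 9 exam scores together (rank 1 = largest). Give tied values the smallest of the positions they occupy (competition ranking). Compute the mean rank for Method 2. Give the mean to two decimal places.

Sorted (descending): 80, 71, 66, 61, 55, 55, 51, 50, 50
The 2 values of 55 occupy positions 5–6 → each gets rank 5.
The 2 values of 50 occupy positions 8–9 → each gets rank 8.
Method 2 values → pooled ranks: 50→8, 61→4, 66→3, 55→5
Mean rank = (8 + 4 + 3 + 5) / 4 = 5.00

5.00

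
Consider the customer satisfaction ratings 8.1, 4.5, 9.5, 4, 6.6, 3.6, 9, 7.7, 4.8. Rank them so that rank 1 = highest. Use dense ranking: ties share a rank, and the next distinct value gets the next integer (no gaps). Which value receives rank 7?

Sorted (descending): 9.5, 9, 8.1, 7.7, 6.6, 4.8, 4.5, 4, 3.6
No ties — each value takes its position as its rank.
Rank 7 → value 4.5.

4.5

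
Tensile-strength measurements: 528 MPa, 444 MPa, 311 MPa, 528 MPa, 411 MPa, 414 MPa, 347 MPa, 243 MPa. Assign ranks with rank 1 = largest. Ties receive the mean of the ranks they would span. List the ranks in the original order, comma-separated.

Sorted (descending): 528, 528, 444, 414, 411, 347, 311, 243
The 2 values of 528 occupy positions 1–2 → average rank (1+2)/2 = 1.5.

1.5, 3, 7, 1.5, 5, 4, 6, 8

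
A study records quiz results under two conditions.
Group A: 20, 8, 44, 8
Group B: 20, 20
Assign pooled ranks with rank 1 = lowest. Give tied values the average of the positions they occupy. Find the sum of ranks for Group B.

8

Sorted (ascending): 8, 8, 20, 20, 20, 44
The 2 values of 8 occupy positions 1–2 → average rank (1+2)/2 = 1.5.
The 3 values of 20 occupy positions 3–5 → average rank 4.
Group B values → pooled ranks: 20→4, 20→4
Rank sum = 4 + 4 = 8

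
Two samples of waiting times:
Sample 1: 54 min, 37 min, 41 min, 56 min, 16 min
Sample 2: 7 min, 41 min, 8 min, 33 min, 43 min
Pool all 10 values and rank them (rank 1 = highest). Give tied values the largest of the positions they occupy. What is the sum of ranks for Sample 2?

34

Sorted (descending): 56, 54, 43, 41, 41, 37, 33, 16, 8, 7
The 2 values of 41 occupy positions 4–5 → each gets rank 5.
Sample 2 values → pooled ranks: 7→10, 41→5, 8→9, 33→7, 43→3
Rank sum = 10 + 5 + 9 + 7 + 3 = 34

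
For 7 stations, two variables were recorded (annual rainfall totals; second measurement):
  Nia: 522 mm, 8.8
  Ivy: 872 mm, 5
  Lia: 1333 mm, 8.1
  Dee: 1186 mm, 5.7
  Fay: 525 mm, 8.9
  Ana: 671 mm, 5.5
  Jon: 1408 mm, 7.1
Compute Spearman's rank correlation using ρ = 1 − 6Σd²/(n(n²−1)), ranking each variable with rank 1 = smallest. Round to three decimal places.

Ranks of variable 1: 1, 4, 6, 5, 2, 3, 7
Ranks of variable 2: 6, 1, 5, 3, 7, 2, 4
d = r₁ − r₂: -5, 3, 1, 2, -5, 1, 3
d²: 25, 9, 1, 4, 25, 1, 9; Σd² = 74
ρ = 1 − 6·74/(7·48) = 1 − 444/336 = -0.321

-0.321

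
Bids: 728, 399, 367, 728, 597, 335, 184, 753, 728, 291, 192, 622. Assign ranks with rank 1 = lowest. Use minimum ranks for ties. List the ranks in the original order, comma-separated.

Sorted (ascending): 184, 192, 291, 335, 367, 399, 597, 622, 728, 728, 728, 753
The 3 values of 728 occupy positions 9–11 → each gets rank 9.

9, 6, 5, 9, 7, 4, 1, 12, 9, 3, 2, 8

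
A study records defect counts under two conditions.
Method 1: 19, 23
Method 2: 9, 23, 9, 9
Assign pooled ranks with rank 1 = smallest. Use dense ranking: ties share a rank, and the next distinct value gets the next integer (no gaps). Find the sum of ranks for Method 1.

Sorted (ascending): 9, 9, 9, 19, 23, 23
The 3 values of 9 share dense rank 1.
The 2 values of 23 share dense rank 3.
Remaining distinct values take the next consecutive integers.
Method 1 values → pooled ranks: 19→2, 23→3
Rank sum = 2 + 3 = 5

5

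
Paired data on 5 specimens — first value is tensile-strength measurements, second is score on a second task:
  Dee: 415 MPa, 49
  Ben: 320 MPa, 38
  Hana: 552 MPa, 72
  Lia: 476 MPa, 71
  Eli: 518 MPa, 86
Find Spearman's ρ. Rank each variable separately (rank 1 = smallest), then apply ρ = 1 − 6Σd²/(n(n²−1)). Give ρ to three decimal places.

0.900

Ranks of variable 1: 2, 1, 5, 3, 4
Ranks of variable 2: 2, 1, 4, 3, 5
d = r₁ − r₂: 0, 0, 1, 0, -1
d²: 0, 0, 1, 0, 1; Σd² = 2
ρ = 1 − 6·2/(5·24) = 1 − 12/120 = 0.900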